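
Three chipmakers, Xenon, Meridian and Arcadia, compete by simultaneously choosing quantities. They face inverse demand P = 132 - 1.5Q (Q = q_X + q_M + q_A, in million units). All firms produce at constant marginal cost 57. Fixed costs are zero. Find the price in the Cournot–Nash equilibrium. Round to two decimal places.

Each firm earns π_i = (132 - 1.5Q)q_i - 57q_i.
First-order condition (treating rivals' output as given): 75 - 3q_i - (3/2)·Σ_{j≠i} q_j = 0.
By symmetry each firm produces the same amount; substituting Σ_{j≠i} q_j = 2q_i yields q_i = 75/6 = 25/2.
Total output Q = 75/2, so price P = 132 - (3/2)·(75/2) = 303/4.

75.75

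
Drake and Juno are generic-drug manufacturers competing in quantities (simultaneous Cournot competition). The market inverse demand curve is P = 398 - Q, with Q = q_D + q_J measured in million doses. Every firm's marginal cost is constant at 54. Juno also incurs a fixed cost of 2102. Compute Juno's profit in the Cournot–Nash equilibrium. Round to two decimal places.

A representative firm's profit is π_i = q_i(398 - Q) - 54q_i.
First-order condition (treating rivals' output as given): 344 - 2q_i - q_j = 0.
By symmetry each firm produces the same amount; substituting q_j = q_i yields q_i = 344/3.
Price P = 398 - 688/3 = 506/3.
Juno's profit: (506/3 - 54)·(344/3) - 2102 = 11046.4444.

11046.44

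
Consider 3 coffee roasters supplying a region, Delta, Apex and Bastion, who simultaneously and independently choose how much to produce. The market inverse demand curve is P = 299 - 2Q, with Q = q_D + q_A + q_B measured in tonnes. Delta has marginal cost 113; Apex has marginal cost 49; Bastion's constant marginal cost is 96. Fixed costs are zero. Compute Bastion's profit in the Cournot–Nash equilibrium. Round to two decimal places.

935.28

Delta's profit: π_D = (299 - 2Q)q_D - (113q_D). Setting ∂π_D/∂q_D = 0: 186 - 4q_D - 2(q_A + q_B) = 0.
Apex's profit: π_A = (299 - 2Q)q_A - (49q_A). Setting ∂π_A/∂q_A = 0: 250 - 4q_A - 2(q_D + q_B) = 0.
Bastion's profit: π_B = (299 - 2Q)q_B - (96q_B). Setting ∂π_B/∂q_B = 0: 203 - 4q_B - 2(q_D + q_A) = 0.
Adding the 3 conditions: 639 − 4Q − 4Q = 0, i.e. Q = 639/8.
Back-substituting: q_D = (186 − 639/4)/2 = 105/8, q_A = (250 − 639/4)/2 = 361/8, q_B = (203 − 639/4)/2 = 173/8.
Price P = 299 - 2·(639/8) = 557/4.
Bastion's profit: (557/4 - 96)·(173/8) = 935.2813.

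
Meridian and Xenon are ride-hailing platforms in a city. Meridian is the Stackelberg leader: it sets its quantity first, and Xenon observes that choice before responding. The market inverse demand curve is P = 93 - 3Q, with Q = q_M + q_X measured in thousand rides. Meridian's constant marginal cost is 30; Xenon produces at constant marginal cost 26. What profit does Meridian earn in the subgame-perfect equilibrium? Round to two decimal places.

The follower Xenon best-responds to any q_M: π_X = (93 - 3Q)q_X - 26q_X.
∂π_X/∂q_X = 67 - 3q_M - 6q_X = 0 gives the reaction function q_X = (67 - 3q_M)/6.
Meridian substitutes q_X(q_M) into its own profit: π_M = q_M(93 - 3q_M - (67 - 3q_M)/2) - 30q_M = (119/2 - (3/2)q_M)q_M - 30q_M.
Maximising: ∂π_M/∂q_M = 59/2 - 3q_M = 0, giving q_M = 59/6.
Then q_X = (67 - 3·(59/6))/6 = 25/4.
Price P = 93 - 3·(193/12) = 179/4.
Meridian's profit: (179/4 - 30)·(59/6) = 145.0417.

145.04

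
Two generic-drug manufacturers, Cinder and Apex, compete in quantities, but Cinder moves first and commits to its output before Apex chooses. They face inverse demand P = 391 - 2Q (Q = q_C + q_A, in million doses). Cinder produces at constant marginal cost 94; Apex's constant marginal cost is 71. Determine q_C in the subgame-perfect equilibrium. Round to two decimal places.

The follower Apex best-responds to any q_C: π_A = (391 - 2Q)q_A - 71q_A.
Setting the follower's marginal profit to zero, 320 - 2q_C - 4q_A = 0, i.e. q_A = (320 - 2q_C)/4.
Cinder substitutes q_A(q_C) into its own profit: π_C = q_C(391 - 2q_C - (320 - 2q_C)/2) - 94q_C = (231 - q_C)q_C - 94q_C.
Maximising: ∂π_C/∂q_C = 137 - 2q_C = 0, giving q_C = 137/2.
Then q_A = (320 - 2·(137/2))/4 = 183/4.

68.50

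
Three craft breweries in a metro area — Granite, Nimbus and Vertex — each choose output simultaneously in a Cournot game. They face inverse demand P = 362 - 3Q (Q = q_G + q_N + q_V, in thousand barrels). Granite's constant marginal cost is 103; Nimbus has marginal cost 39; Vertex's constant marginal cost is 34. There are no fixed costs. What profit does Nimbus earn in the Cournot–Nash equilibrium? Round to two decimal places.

Granite's profit: π_G = (362 - 3Q)q_G - (103q_G). Setting ∂π_G/∂q_G = 0: 259 - 6q_G - 3(q_N + q_V) = 0.
Nimbus's first-order condition: 323 - 6q_N - 3(q_G + q_V) = 0.
Vertex's first-order condition: 328 - 6q_V - 3(q_G + q_N) = 0.
Summing all 3 equations gives 910 − 12Q = 0, hence Q = 455/6.
Back-substituting: q_G = (259 − 455/2)/3 = 21/2, q_N = (323 − 455/2)/3 = 191/6, q_V = (328 − 455/2)/3 = 67/2.
Price P = 362 - 3·(455/6) = 269/2.
Nimbus's profit: (269/2 - 39)·(191/6) = 3040.0833.

3040.08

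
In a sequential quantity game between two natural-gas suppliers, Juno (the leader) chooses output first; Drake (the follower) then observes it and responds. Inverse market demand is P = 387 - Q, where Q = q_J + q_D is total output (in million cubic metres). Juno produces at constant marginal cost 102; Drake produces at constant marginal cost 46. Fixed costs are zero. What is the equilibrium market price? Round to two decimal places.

159.25

Solve by backward induction. Given q_J, the follower Drake maximises π_D = (387 - q_J - q_D)q_D - 46q_D.
Setting the follower's marginal profit to zero, 341 - q_J - 2q_D = 0, i.e. q_D = (341 - q_J)/2.
Juno substitutes q_D(q_J) into its own profit: π_J = q_J(387 - q_J - (341 - q_J)/2) - 102q_J = (433/2 - (1/2)q_J)q_J - 102q_J.
Maximising: ∂π_J/∂q_J = 229/2 - q_J = 0, giving q_J = 229/2.
Then q_D = (341 - 229/2)/2 = 453/4.
Total output Q = 911/4, so price P = 387 - 911/4 = 637/4.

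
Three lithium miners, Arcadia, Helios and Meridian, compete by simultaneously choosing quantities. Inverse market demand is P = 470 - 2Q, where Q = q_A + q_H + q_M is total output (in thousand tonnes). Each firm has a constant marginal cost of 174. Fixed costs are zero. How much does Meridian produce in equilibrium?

A representative firm's profit is π_i = q_i(470 - 2Q) - 174q_i.
First-order condition (treating rivals' output as given): 296 - 4q_i - 2·Σ_{j≠i} q_j = 0.
With identical firms every q_j equals q_i, so Σ_{j≠i} q_j = 2q_i and 296 = 8q_i, giving q_i = 37.

37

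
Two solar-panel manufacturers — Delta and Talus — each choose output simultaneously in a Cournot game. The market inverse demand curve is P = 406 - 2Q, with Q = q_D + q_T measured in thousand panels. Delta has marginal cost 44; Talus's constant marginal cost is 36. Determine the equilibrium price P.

162

Delta's profit: π_D = (406 - 2Q)q_D - (44q_D). Setting ∂π_D/∂q_D = 0: 362 - 4q_D - 2(q_T) = 0.
Talus's first-order condition: 370 - 4q_T - 2(q_D) = 0.
Rearranging gives the reaction functions q_D = (362 - 2q_T)/4 and q_T = (370 - 2q_D)/4.
Substituting one into the other gives q_D = 59 and q_T = 63.
Total output Q = 122, so price P = 406 - 2·122 = 162.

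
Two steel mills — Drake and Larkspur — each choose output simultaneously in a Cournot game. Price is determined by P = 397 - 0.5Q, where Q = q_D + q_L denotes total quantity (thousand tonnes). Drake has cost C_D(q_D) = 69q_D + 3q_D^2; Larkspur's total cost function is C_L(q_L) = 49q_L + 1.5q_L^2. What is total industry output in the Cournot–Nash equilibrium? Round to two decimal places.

122.88

Drake's profit: π_D = (397 - 0.5Q)q_D - (69q_D + 3q_D²). Setting ∂π_D/∂q_D = 0: 328 - 7q_D - (1/2)(q_L) = 0.
Larkspur's profit: π_L = (397 - 0.5Q)q_L - (49q_L + (3/2)q_L²). Setting ∂π_L/∂q_L = 0: 348 - 4q_L - (1/2)(q_D) = 0.
So q_D = (328 - (1/2)q_L)/7 and q_L = (348 - (1/2)q_D)/4.
Solving the pair: q_D = 41.0090, q_L = 81.8739.
Total output Q = 41.0090 + 81.8739 = 122.8829.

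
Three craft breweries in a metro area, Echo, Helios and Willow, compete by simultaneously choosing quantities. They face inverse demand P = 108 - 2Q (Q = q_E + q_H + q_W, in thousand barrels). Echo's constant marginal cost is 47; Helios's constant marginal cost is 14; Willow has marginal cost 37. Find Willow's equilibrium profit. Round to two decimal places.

105.13

Echo's profit: π_E = (108 - 2Q)q_E - (47q_E). Setting ∂π_E/∂q_E = 0: 61 - 4q_E - 2(q_H + q_W) = 0.
Helios's profit: π_H = (108 - 2Q)q_H - (14q_H). Setting ∂π_H/∂q_H = 0: 94 - 4q_H - 2(q_E + q_W) = 0.
Willow's first-order condition: 71 - 4q_W - 2(q_E + q_H) = 0.
Summing all 3 equations gives 226 − 8Q = 0, hence Q = 113/4.
Back-substituting: q_E = (61 − 113/2)/2 = 9/4, q_H = (94 − 113/2)/2 = 75/4, q_W = (71 − 113/2)/2 = 29/4.
Price P = 108 - 2·(113/4) = 103/2.
Willow's profit: (103/2 - 37)·(29/4) = 841/8.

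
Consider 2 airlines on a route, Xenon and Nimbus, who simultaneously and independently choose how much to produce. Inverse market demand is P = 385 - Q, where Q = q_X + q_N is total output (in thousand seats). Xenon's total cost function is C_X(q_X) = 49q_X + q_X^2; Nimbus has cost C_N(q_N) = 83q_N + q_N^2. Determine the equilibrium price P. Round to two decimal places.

257.40

Xenon's profit: π_X = (385 - Q)q_X - (49q_X + q_X²). Setting ∂π_X/∂q_X = 0: 336 - 4q_X - (q_N) = 0.
Nimbus's profit: π_N = (385 - Q)q_N - (83q_N + q_N²). Setting ∂π_N/∂q_N = 0: 302 - 4q_N - (q_X) = 0.
Best responses: q_X = (336 - q_N)/4, q_N = (302 - q_X)/4.
Solving the pair: q_X = 1042/15, q_N = 872/15.
Total output Q = 638/5, so price P = 385 - 638/5 = 1287/5.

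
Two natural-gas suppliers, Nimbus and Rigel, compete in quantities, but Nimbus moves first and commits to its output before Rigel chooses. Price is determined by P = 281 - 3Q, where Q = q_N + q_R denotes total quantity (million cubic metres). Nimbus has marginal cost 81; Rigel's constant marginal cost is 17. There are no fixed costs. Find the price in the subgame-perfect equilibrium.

The follower Rigel best-responds to any q_N: π_R = (281 - 3Q)q_R - 17q_R.
Setting the follower's marginal profit to zero, 264 - 3q_N - 6q_R = 0, i.e. q_R = (264 - 3q_N)/6.
The leader anticipates this reaction. Substituting into P = 281 - 3Q gives P = 149 - (3/2)q_N, so π_N = (149 - (3/2)q_N)q_N - 81q_N.
Maximising: ∂π_N/∂q_N = 68 - 3q_N = 0, giving q_N = 68/3.
Then q_R = (264 - 3·(68/3))/6 = 98/3.
Total output Q = 166/3, so price P = 281 - 3·(166/3) = 115.

115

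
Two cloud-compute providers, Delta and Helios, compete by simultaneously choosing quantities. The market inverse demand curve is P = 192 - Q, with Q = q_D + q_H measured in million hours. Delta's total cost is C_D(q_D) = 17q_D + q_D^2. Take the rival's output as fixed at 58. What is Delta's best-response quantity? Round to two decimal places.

29.25

With the rival's output fixed at 58, Delta's profit is π_D = (192 - 58 - q_D)q_D - (17q_D + q_D²) = (134 - q_D)q_D - (17q_D + q_D²).
∂π_D/∂q_D = 117 - 4q_D = 0, so q_D = 117/4.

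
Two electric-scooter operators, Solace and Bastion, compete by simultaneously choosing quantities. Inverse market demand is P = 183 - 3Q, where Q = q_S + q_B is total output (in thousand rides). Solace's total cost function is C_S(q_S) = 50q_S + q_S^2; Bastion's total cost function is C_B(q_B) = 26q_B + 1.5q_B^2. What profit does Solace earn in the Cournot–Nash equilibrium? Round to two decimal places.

531.19

Solace's profit: π_S = (183 - 3Q)q_S - (50q_S + q_S²). Setting ∂π_S/∂q_S = 0: 133 - 8q_S - 3(q_B) = 0.
Bastion's profit: π_B = (183 - 3Q)q_B - (26q_B + (3/2)q_B²). Setting ∂π_B/∂q_B = 0: 157 - 9q_B - 3(q_S) = 0.
Best responses: q_S = (133 - 3q_B)/8, q_B = (157 - 3q_S)/9.
Solving the pair: q_S = 242/21, q_B = 857/63.
Price P = 183 - 3·(1583/63) = 107.6190.
Solace's profit: 107.6190·(242/21) - 50·(242/21) - (242/21)² = 531.1927.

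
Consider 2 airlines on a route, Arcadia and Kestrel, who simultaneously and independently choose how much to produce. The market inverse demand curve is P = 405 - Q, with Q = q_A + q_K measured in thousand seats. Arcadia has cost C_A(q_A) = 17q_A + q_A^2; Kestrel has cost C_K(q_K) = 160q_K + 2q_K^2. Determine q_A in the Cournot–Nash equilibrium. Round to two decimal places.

Arcadia's profit: π_A = (405 - Q)q_A - (17q_A + q_A²). Setting ∂π_A/∂q_A = 0: 388 - 4q_A - (q_K) = 0.
Kestrel's profit: π_K = (405 - Q)q_K - (160q_K + 2q_K²). Setting ∂π_K/∂q_K = 0: 245 - 6q_K - (q_A) = 0.
Best responses: q_A = (388 - q_K)/4, q_K = (245 - q_A)/6.
Substituting one into the other gives q_A = 90.5652 and q_K = 592/23.

90.57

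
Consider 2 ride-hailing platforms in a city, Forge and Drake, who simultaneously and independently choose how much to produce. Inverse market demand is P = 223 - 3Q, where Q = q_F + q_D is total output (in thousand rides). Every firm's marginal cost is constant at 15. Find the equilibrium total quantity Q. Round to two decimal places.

46.22

Each firm earns π_i = (223 - 3Q)q_i - 15q_i.
Setting ∂π_i/∂q_i = 0 with rivals' quantities fixed: 208 - 6q_i - 3q_j = 0.
With identical firms every q_j equals q_i, so q_j = q_i and 208 = 9q_i, giving q_i = 208/9.
Total output Q = 208/9 + 208/9 = 416/9.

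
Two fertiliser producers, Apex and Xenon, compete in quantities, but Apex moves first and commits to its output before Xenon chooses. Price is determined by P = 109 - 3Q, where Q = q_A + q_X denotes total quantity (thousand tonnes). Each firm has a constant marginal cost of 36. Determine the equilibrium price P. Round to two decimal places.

The follower Xenon best-responds to any q_A: π_X = (109 - 3Q)q_X - 36q_X.
Follower FOC: 73 - 3q_A - 6q_X = 0, so q_X(q_A) = (73 - 3q_A)/6.
The leader anticipates this reaction. Substituting into P = 109 - 3Q gives P = 145/2 - (3/2)q_A, so π_A = (145/2 - (3/2)q_A)q_A - 36q_A.
The leader's first-order condition 73/2 - 3q_A = 0 yields q_A = 73/6.
Then q_X = (73 - 3·(73/6))/6 = 73/12.
Total output Q = 73/4, so price P = 109 - 3·(73/4) = 217/4.

54.25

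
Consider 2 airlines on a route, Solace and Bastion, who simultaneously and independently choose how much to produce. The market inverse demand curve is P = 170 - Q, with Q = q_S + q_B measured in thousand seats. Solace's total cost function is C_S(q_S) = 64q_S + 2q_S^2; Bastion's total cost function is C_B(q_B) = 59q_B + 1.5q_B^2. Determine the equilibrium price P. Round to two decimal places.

Solace's profit: π_S = (170 - Q)q_S - (64q_S + 2q_S²). Setting ∂π_S/∂q_S = 0: 106 - 6q_S - (q_B) = 0.
Bastion's profit: π_B = (170 - Q)q_B - (59q_B + (3/2)q_B²). Setting ∂π_B/∂q_B = 0: 111 - 5q_B - (q_S) = 0.
Best responses: q_S = (106 - q_B)/6, q_B = (111 - q_S)/5.
Solving the pair: q_S = 419/29, q_B = 560/29.
Total output Q = 979/29, so price P = 170 - 979/29 = 136.2414.

136.24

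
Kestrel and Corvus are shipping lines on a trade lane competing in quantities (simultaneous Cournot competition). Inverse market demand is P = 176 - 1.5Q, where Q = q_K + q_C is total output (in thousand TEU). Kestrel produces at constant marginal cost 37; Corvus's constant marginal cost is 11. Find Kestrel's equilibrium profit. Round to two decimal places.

Kestrel's profit: π_K = (176 - 1.5Q)q_K - (37q_K). Setting ∂π_K/∂q_K = 0: 139 - 3q_K - (3/2)(q_C) = 0.
Corvus's profit: π_C = (176 - 1.5Q)q_C - (11q_C). Setting ∂π_C/∂q_C = 0: 165 - 3q_C - (3/2)(q_K) = 0.
So q_K = (139 - (3/2)q_C)/3 and q_C = (165 - (3/2)q_K)/3.
Solving the pair: q_K = 226/9, q_C = 382/9.
Price P = 176 - (3/2)·(608/9) = 224/3.
Kestrel's profit: (224/3 - 37)·(226/9) = 945.8519.

945.85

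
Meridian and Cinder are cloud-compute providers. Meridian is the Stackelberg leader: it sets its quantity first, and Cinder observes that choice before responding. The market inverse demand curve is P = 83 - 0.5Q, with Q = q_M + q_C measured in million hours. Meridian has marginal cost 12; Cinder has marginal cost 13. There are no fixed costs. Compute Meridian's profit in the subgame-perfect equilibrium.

1296

The follower Cinder best-responds to any q_M: π_C = (83 - 0.5Q)q_C - 13q_C.
Setting the follower's marginal profit to zero, 70 - (1/2)q_M - q_C = 0, i.e. q_C = (70 - (1/2)q_M).
Meridian substitutes q_C(q_M) into its own profit: π_M = q_M(83 - (1/2)q_M - (70 - (1/2)q_M)/2) - 12q_M = (48 - (1/4)q_M)q_M - 12q_M.
Leader FOC: 36 - (1/2)q_M = 0, so q_M = 72.
Then q_C = (70 - (1/2)·72) = 34.
Price P = 83 - (1/2)·106 = 30.
Meridian's profit: (30 - 12)·72 = 1296.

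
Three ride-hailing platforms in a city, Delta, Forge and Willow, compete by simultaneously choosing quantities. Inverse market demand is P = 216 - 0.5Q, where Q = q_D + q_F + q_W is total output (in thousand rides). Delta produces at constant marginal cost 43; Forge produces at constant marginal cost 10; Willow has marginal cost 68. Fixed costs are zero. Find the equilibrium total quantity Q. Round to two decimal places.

263.50

Delta's profit: π_D = (216 - 0.5Q)q_D - (43q_D). Setting ∂π_D/∂q_D = 0: 173 - q_D - (1/2)(q_F + q_W) = 0.
Forge's profit: π_F = (216 - 0.5Q)q_F - (10q_F). Setting ∂π_F/∂q_F = 0: 206 - q_F - (1/2)(q_D + q_W) = 0.
Willow's first-order condition: 148 - q_W - (1/2)(q_D + q_F) = 0.
Summing all 3 equations gives 527 − 2Q = 0, hence Q = 527/2.
Back-substituting: q_D = (173 − 527/4)/(1/2) = 165/2, q_F = (206 − 527/4)/(1/2) = 297/2, q_W = (148 − 527/4)/(1/2) = 65/2.
Total output Q = 165/2 + 297/2 + 65/2 = 527/2.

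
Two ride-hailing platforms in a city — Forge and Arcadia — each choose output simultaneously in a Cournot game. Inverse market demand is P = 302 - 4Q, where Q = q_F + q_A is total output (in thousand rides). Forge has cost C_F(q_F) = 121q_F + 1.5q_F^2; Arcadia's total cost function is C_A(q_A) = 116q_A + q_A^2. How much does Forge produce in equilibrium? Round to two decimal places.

Forge's profit: π_F = (302 - 4Q)q_F - (121q_F + (3/2)q_F²). Setting ∂π_F/∂q_F = 0: 181 - 11q_F - 4(q_A) = 0.
Arcadia's first-order condition: 186 - 10q_A - 4(q_F) = 0.
Rearranging gives the reaction functions q_F = (181 - 4q_A)/11 and q_A = (186 - 4q_F)/10.
Substituting one into the other gives q_F = 533/47 and q_A = 661/47.

11.34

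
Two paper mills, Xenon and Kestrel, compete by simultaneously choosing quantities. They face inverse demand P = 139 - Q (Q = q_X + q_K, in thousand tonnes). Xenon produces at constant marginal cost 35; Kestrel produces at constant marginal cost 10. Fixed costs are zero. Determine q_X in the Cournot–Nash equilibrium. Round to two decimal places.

Xenon's profit: π_X = (139 - Q)q_X - (35q_X). Setting ∂π_X/∂q_X = 0: 104 - 2q_X - (q_K) = 0.
Kestrel's profit: π_K = (139 - Q)q_K - (10q_K). Setting ∂π_K/∂q_K = 0: 129 - 2q_K - (q_X) = 0.
Best responses: q_X = (104 - q_K)/2, q_K = (129 - q_X)/2.
Substituting one into the other gives q_X = 79/3 and q_K = 154/3.

26.33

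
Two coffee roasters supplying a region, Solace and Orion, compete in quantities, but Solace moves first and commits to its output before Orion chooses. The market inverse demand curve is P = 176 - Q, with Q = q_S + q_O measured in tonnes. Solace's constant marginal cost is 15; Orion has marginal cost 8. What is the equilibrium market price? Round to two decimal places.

The follower Orion best-responds to any q_S: π_O = (176 - Q)q_O - 8q_O.
∂π_O/∂q_O = 168 - q_S - 2q_O = 0 gives the reaction function q_O = (168 - q_S)/2.
The leader anticipates this reaction. Substituting into P = 176 - Q gives P = 92 - (1/2)q_S, so π_S = (92 - (1/2)q_S)q_S - 15q_S.
Leader FOC: 77 - q_S = 0, so q_S = 77.
Then q_O = (168 - 77)/2 = 91/2.
Total output Q = 245/2, so price P = 176 - 245/2 = 107/2.

53.50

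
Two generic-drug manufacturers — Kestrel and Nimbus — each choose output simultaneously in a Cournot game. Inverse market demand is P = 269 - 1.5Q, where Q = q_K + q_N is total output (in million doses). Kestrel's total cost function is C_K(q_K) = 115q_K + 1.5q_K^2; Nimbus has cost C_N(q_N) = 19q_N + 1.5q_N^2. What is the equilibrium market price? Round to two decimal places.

188.20

Kestrel's profit: π_K = (269 - 1.5Q)q_K - (115q_K + (3/2)q_K²). Setting ∂π_K/∂q_K = 0: 154 - 6q_K - (3/2)(q_N) = 0.
Nimbus's profit: π_N = (269 - 1.5Q)q_N - (19q_N + (3/2)q_N²). Setting ∂π_N/∂q_N = 0: 250 - 6q_N - (3/2)(q_K) = 0.
Rearranging gives the reaction functions q_K = (154 - (3/2)q_N)/6 and q_N = (250 - (3/2)q_K)/6.
Solving the pair: q_K = 244/15, q_N = 188/5.
Total output Q = 808/15, so price P = 269 - (3/2)·(808/15) = 941/5.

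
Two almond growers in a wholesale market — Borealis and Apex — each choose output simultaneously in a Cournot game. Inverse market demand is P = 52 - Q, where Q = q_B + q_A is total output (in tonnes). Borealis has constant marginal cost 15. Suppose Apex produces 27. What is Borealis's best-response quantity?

With the rival's output fixed at 27, Borealis's profit is π_B = (52 - 27 - q_B)q_B - (15q_B) = (25 - q_B)q_B - (15q_B).
∂π_B/∂q_B = 10 - 2q_B = 0, so q_B = 5.

5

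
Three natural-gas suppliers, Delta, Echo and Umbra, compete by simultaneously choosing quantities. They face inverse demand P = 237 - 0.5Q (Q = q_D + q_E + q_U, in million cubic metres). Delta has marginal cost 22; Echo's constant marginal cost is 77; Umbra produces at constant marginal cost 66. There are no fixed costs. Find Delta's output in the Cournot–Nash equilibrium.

Delta's profit: π_D = (237 - 0.5Q)q_D - (22q_D). Setting ∂π_D/∂q_D = 0: 215 - q_D - (1/2)(q_E + q_U) = 0.
Echo's profit: π_E = (237 - 0.5Q)q_E - (77q_E). Setting ∂π_E/∂q_E = 0: 160 - q_E - (1/2)(q_D + q_U) = 0.
Umbra's profit: π_U = (237 - 0.5Q)q_U - (66q_U). Setting ∂π_U/∂q_U = 0: 171 - q_U - (1/2)(q_D + q_E) = 0.
Adding the 3 first-order conditions: 546 − 2Q = 0, so Q = 273.
Back-substituting: q_D = (215 − 273/2)/(1/2) = 157, q_E = (160 − 273/2)/(1/2) = 47, q_U = (171 − 273/2)/(1/2) = 69.

157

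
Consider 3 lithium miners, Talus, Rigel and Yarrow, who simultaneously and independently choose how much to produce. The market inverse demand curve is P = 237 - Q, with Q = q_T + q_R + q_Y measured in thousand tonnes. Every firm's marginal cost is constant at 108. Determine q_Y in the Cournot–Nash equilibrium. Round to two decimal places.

32.25

A representative firm's profit is π_i = q_i(237 - Q) - 108q_i.
First-order condition (treating rivals' output as given): 129 - 2q_i - Σ_{j≠i} q_j = 0.
With identical firms every q_j equals q_i, so Σ_{j≠i} q_j = 2q_i and 129 = 4q_i, giving q_i = 129/4.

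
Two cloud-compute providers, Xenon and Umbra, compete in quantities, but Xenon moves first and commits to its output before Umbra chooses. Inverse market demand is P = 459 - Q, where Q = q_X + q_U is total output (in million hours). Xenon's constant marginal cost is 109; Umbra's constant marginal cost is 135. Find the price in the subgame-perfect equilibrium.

203

The follower Umbra best-responds to any q_X: π_U = (459 - Q)q_U - 135q_U.
∂π_U/∂q_U = 324 - q_X - 2q_U = 0 gives the reaction function q_U = (324 - q_X)/2.
The leader anticipates this reaction. Substituting into P = 459 - Q gives P = 297 - (1/2)q_X, so π_X = (297 - (1/2)q_X)q_X - 109q_X.
Maximising: ∂π_X/∂q_X = 188 - q_X = 0, giving q_X = 188.
Then q_U = (324 - 188)/2 = 68.
Total output Q = 256, so price P = 459 - 256 = 203.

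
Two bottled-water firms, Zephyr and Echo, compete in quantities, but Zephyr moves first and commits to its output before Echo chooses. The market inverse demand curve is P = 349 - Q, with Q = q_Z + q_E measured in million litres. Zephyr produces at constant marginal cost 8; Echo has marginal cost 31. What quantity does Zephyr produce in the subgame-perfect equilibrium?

Solve by backward induction. Given q_Z, the follower Echo maximises π_E = (349 - q_Z - q_E)q_E - 31q_E.
Follower FOC: 318 - q_Z - 2q_E = 0, so q_E(q_Z) = (318 - q_Z)/2.
The leader anticipates this reaction. Substituting into P = 349 - Q gives P = 190 - (1/2)q_Z, so π_Z = (190 - (1/2)q_Z)q_Z - 8q_Z.
The leader's first-order condition 182 - q_Z = 0 yields q_Z = 182.
Then q_E = (318 - 182)/2 = 68.

182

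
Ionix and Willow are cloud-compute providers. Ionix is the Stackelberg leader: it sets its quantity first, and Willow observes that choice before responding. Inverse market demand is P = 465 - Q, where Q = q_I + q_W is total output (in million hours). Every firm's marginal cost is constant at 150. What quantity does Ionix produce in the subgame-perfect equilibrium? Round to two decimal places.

The follower Willow best-responds to any q_I: π_W = (465 - Q)q_W - 150q_W.
Follower FOC: 315 - q_I - 2q_W = 0, so q_W(q_I) = (315 - q_I)/2.
Ionix substitutes q_W(q_I) into its own profit: π_I = q_I(465 - q_I - (315 - q_I)/2) - 150q_I = (615/2 - (1/2)q_I)q_I - 150q_I.
Leader FOC: 315/2 - q_I = 0, so q_I = 315/2.
Then q_W = (315 - 315/2)/2 = 315/4.

157.50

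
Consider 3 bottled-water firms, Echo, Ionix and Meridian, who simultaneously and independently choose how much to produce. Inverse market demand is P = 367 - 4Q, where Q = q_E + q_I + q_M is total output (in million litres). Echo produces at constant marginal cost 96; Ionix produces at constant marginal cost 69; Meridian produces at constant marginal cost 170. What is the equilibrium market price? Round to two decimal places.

Echo's profit: π_E = (367 - 4Q)q_E - (96q_E). Setting ∂π_E/∂q_E = 0: 271 - 8q_E - 4(q_I + q_M) = 0.
Ionix's profit: π_I = (367 - 4Q)q_I - (69q_I). Setting ∂π_I/∂q_I = 0: 298 - 8q_I - 4(q_E + q_M) = 0.
Meridian's profit: π_M = (367 - 4Q)q_M - (170q_M). Setting ∂π_M/∂q_M = 0: 197 - 8q_M - 4(q_E + q_I) = 0.
Summing all 3 equations gives 766 − 16Q = 0, hence Q = 383/8.
Back-substituting: q_E = (271 − 383/2)/4 = 159/8, q_I = (298 − 383/2)/4 = 213/8, q_M = (197 − 383/2)/4 = 11/8.
Total output Q = 383/8, so price P = 367 - 4·(383/8) = 351/2.

175.50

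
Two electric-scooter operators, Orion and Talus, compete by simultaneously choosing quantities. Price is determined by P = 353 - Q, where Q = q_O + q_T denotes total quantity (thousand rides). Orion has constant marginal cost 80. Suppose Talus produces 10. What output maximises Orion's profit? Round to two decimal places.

With the rival's output fixed at 10, Orion's profit is π_O = (353 - 10 - q_O)q_O - (80q_O) = (343 - q_O)q_O - (80q_O).
∂π_O/∂q_O = 263 - 2q_O = 0, so q_O = 263/2.

131.50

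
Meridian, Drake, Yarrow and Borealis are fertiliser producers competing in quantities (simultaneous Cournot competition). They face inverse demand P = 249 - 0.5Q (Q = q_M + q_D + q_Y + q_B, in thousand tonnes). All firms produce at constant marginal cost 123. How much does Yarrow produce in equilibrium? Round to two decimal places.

50.40

A representative firm's profit is π_i = q_i(249 - 0.5Q) - 123q_i.
Setting ∂π_i/∂q_i = 0 with rivals' quantities fixed: 126 - q_i - (1/2)·Σ_{j≠i} q_j = 0.
By symmetry each firm produces the same amount; substituting Σ_{j≠i} q_j = 3q_i yields q_i = 126/(5/2) = 252/5.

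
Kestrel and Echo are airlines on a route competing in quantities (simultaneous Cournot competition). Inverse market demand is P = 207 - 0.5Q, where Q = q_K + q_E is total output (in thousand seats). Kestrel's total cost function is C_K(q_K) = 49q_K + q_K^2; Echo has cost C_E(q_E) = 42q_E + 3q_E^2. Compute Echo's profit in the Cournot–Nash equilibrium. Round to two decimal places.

1406.76

Kestrel's profit: π_K = (207 - 0.5Q)q_K - (49q_K + q_K²). Setting ∂π_K/∂q_K = 0: 158 - 3q_K - (1/2)(q_E) = 0.
Echo's first-order condition: 165 - 7q_E - (1/2)(q_K) = 0.
Best responses: q_K = (158 - (1/2)q_E)/3, q_E = (165 - (1/2)q_K)/7.
Solving the pair: q_K = 49.3253, q_E = 1664/83.
Price P = 207 - (1/2)·69.3735 = 172.3133.
Echo's profit: 172.3133·(1664/83) - 42·(1664/83) - 3(1664/83)² = 1406.7551.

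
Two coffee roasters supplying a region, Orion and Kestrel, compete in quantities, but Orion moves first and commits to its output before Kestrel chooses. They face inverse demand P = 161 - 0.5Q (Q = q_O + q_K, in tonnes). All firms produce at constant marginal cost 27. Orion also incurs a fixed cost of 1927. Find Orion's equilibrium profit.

Solve by backward induction. Given q_O, the follower Kestrel maximises π_K = (161 - (1/2)q_O - (1/2)q_K)q_K - 27q_K.
Setting the follower's marginal profit to zero, 134 - (1/2)q_O - q_K = 0, i.e. q_K = (134 - (1/2)q_O).
The leader anticipates this reaction. Substituting into P = 161 - 0.5Q gives P = 94 - (1/4)q_O, so π_O = (94 - (1/4)q_O)q_O - 27q_O.
The leader's first-order condition 67 - (1/2)q_O = 0 yields q_O = 134.
Then q_K = (134 - (1/2)·134) = 67.
Price P = 161 - (1/2)·201 = 121/2.
Orion's profit: (121/2 - 27)·134 - 1927 = 2562.

2562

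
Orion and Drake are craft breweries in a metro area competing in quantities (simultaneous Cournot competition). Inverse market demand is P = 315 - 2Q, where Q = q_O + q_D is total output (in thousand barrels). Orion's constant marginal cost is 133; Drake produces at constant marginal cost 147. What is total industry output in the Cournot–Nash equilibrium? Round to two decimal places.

58.33

Orion's profit: π_O = (315 - 2Q)q_O - (133q_O). Setting ∂π_O/∂q_O = 0: 182 - 4q_O - 2(q_D) = 0.
Drake's profit: π_D = (315 - 2Q)q_D - (147q_D). Setting ∂π_D/∂q_D = 0: 168 - 4q_D - 2(q_O) = 0.
Rearranging gives the reaction functions q_O = (182 - 2q_D)/4 and q_D = (168 - 2q_O)/4.
Solving the pair: q_O = 98/3, q_D = 77/3.
Total output Q = 98/3 + 77/3 = 175/3.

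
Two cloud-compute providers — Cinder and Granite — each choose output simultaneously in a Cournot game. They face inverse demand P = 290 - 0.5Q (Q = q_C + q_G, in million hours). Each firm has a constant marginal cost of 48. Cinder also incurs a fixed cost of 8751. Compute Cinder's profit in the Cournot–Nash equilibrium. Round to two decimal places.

4263.22

Each firm earns π_i = (290 - 0.5Q)q_i - 48q_i.
First-order condition (treating rivals' output as given): 242 - q_i - (1/2)q_j = 0.
With identical firms every q_j equals q_i, so q_j = q_i and 242 = (3/2)q_i, giving q_i = 484/3.
Price P = 290 - (1/2)·(968/3) = 386/3.
Cinder's profit: (386/3 - 48)·(484/3) - 8751 = 4263.2222.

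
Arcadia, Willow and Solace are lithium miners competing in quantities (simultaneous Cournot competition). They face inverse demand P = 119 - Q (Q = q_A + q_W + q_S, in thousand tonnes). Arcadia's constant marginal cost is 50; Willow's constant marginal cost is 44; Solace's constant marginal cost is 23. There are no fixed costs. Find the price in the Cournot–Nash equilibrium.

59

Arcadia's profit: π_A = (119 - Q)q_A - (50q_A). Setting ∂π_A/∂q_A = 0: 69 - 2q_A - (q_W + q_S) = 0.
Willow's profit: π_W = (119 - Q)q_W - (44q_W). Setting ∂π_W/∂q_W = 0: 75 - 2q_W - (q_A + q_S) = 0.
Solace's profit: π_S = (119 - Q)q_S - (23q_S). Setting ∂π_S/∂q_S = 0: 96 - 2q_S - (q_A + q_W) = 0.
Adding the 3 conditions: 240 − 2Q − 2Q = 0, i.e. Q = 60.
Back-substituting: q_A = (69 − 60) = 9, q_W = (75 − 60) = 15, q_S = (96 − 60) = 36.
Total output Q = 60, so price P = 119 - 60 = 59.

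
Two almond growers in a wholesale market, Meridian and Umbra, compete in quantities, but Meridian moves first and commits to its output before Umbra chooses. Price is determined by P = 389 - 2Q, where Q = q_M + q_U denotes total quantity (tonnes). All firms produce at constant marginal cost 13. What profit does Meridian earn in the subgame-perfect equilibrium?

8836

The follower Umbra best-responds to any q_M: π_U = (389 - 2Q)q_U - 13q_U.
Follower FOC: 376 - 2q_M - 4q_U = 0, so q_U(q_M) = (376 - 2q_M)/4.
The leader anticipates this reaction. Substituting into P = 389 - 2Q gives P = 201 - q_M, so π_M = (201 - q_M)q_M - 13q_M.
Maximising: ∂π_M/∂q_M = 188 - 2q_M = 0, giving q_M = 94.
Then q_U = (376 - 2·94)/4 = 47.
Price P = 389 - 2·141 = 107.
Meridian's profit: (107 - 13)·94 = 8836.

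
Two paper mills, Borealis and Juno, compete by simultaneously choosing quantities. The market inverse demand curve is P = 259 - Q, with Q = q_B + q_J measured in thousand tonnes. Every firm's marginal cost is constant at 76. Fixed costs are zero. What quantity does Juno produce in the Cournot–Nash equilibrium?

Each firm earns π_i = (259 - Q)q_i - 76q_i.
Setting ∂π_i/∂q_i = 0 with rivals' quantities fixed: 183 - 2q_i - q_j = 0.
By symmetry each firm produces the same amount; substituting q_j = q_i yields q_i = 183/3 = 61.

61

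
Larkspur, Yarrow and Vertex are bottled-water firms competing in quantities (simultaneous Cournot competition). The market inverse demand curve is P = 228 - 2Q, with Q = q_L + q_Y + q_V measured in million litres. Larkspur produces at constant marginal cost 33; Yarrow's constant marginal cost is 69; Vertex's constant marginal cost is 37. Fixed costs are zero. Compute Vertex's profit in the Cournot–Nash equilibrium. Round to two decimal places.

Larkspur's profit: π_L = (228 - 2Q)q_L - (33q_L). Setting ∂π_L/∂q_L = 0: 195 - 4q_L - 2(q_Y + q_V) = 0.
Yarrow's first-order condition: 159 - 4q_Y - 2(q_L + q_V) = 0.
Vertex's profit: π_V = (228 - 2Q)q_V - (37q_V). Setting ∂π_V/∂q_V = 0: 191 - 4q_V - 2(q_L + q_Y) = 0.
Adding the 3 conditions: 545 − 4Q − 4Q = 0, i.e. Q = 545/8.
Back-substituting: q_L = (195 − 545/4)/2 = 235/8, q_Y = (159 − 545/4)/2 = 91/8, q_V = (191 − 545/4)/2 = 219/8.
Price P = 228 - 2·(545/8) = 367/4.
Vertex's profit: (367/4 - 37)·(219/8) = 1498.7813.

1498.78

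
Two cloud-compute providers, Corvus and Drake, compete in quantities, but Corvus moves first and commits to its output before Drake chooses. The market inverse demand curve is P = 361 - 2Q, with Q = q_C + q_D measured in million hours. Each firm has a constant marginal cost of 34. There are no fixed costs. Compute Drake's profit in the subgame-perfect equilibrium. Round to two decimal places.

3341.53

The follower Drake best-responds to any q_C: π_D = (361 - 2Q)q_D - 34q_D.
∂π_D/∂q_D = 327 - 2q_C - 4q_D = 0 gives the reaction function q_D = (327 - 2q_C)/4.
The leader anticipates this reaction. Substituting into P = 361 - 2Q gives P = 395/2 - q_C, so π_C = (395/2 - q_C)q_C - 34q_C.
Leader FOC: 327/2 - 2q_C = 0, so q_C = 327/4.
Then q_D = (327 - 2·(327/4))/4 = 327/8.
Price P = 361 - 2·(981/8) = 463/4.
Drake's profit: (463/4 - 34)·(327/8) = 3341.5313.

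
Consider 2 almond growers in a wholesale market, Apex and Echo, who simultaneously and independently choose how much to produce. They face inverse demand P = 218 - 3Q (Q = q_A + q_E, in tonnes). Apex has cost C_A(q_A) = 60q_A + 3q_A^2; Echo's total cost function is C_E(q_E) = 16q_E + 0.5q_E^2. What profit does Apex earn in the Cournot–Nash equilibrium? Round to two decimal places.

266.67

Apex's profit: π_A = (218 - 3Q)q_A - (60q_A + 3q_A²). Setting ∂π_A/∂q_A = 0: 158 - 12q_A - 3(q_E) = 0.
Echo's first-order condition: 202 - 7q_E - 3(q_A) = 0.
Rearranging gives the reaction functions q_A = (158 - 3q_E)/12 and q_E = (202 - 3q_A)/7.
Solving the pair: q_A = 20/3, q_E = 26.
Price P = 218 - 3·(98/3) = 120.
Apex's profit: 120·(20/3) - 60·(20/3) - 3(20/3)² = 800/3.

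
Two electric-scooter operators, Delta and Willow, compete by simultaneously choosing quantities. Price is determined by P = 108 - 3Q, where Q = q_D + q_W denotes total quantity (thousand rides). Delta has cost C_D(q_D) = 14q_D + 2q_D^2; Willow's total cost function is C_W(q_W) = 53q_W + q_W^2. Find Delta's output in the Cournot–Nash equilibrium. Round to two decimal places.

Delta's profit: π_D = (108 - 3Q)q_D - (14q_D + 2q_D²). Setting ∂π_D/∂q_D = 0: 94 - 10q_D - 3(q_W) = 0.
Willow's profit: π_W = (108 - 3Q)q_W - (53q_W + q_W²). Setting ∂π_W/∂q_W = 0: 55 - 8q_W - 3(q_D) = 0.
Rearranging gives the reaction functions q_D = (94 - 3q_W)/10 and q_W = (55 - 3q_D)/8.
Substituting one into the other gives q_D = 587/71 and q_W = 268/71.

8.27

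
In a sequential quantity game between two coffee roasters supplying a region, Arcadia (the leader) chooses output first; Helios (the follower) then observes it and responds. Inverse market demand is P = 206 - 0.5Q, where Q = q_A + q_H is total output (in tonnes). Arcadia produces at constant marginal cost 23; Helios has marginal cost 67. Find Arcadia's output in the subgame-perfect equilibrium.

227

The follower Helios best-responds to any q_A: π_H = (206 - 0.5Q)q_H - 67q_H.
Setting the follower's marginal profit to zero, 139 - (1/2)q_A - q_H = 0, i.e. q_H = (139 - (1/2)q_A).
The leader anticipates this reaction. Substituting into P = 206 - 0.5Q gives P = 273/2 - (1/4)q_A, so π_A = (273/2 - (1/4)q_A)q_A - 23q_A.
Maximising: ∂π_A/∂q_A = 227/2 - (1/2)q_A = 0, giving q_A = 227.
Then q_H = (139 - (1/2)·227) = 51/2.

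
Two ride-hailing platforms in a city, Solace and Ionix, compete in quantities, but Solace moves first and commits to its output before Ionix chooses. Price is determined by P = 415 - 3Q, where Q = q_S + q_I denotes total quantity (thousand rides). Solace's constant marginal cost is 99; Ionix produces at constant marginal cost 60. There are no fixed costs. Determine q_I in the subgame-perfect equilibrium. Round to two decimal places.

The follower Ionix best-responds to any q_S: π_I = (415 - 3Q)q_I - 60q_I.
Setting the follower's marginal profit to zero, 355 - 3q_S - 6q_I = 0, i.e. q_I = (355 - 3q_S)/6.
Solace substitutes q_I(q_S) into its own profit: π_S = q_S(415 - 3q_S - (355 - 3q_S)/2) - 99q_S = (475/2 - (3/2)q_S)q_S - 99q_S.
The leader's first-order condition 277/2 - 3q_S = 0 yields q_S = 277/6.
Then q_I = (355 - 3·(277/6))/6 = 433/12.

36.08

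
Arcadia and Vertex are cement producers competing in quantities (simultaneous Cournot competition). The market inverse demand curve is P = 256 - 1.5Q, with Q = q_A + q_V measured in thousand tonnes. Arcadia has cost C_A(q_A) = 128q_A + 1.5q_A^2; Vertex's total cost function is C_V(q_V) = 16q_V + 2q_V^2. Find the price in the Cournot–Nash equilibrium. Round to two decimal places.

188.68

Arcadia's profit: π_A = (256 - 1.5Q)q_A - (128q_A + (3/2)q_A²). Setting ∂π_A/∂q_A = 0: 128 - 6q_A - (3/2)(q_V) = 0.
Vertex's first-order condition: 240 - 7q_V - (3/2)(q_A) = 0.
Rearranging gives the reaction functions q_A = (128 - (3/2)q_V)/6 and q_V = (240 - (3/2)q_A)/7.
Solving the pair: q_A = 13.4843, q_V = 1664/53.
Total output Q = 44.8805, so price P = 256 - (3/2)·44.8805 = 188.6792.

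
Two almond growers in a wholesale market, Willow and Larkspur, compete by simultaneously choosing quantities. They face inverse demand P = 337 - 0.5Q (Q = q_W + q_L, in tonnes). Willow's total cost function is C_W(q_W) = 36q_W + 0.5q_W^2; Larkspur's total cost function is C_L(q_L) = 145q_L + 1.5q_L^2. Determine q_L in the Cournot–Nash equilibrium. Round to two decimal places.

30.13

Willow's profit: π_W = (337 - 0.5Q)q_W - (36q_W + (1/2)q_W²). Setting ∂π_W/∂q_W = 0: 301 - 2q_W - (1/2)(q_L) = 0.
Larkspur's first-order condition: 192 - 4q_L - (1/2)(q_W) = 0.
Rearranging gives the reaction functions q_W = (301 - (1/2)q_L)/2 and q_L = (192 - (1/2)q_W)/4.
Substituting one into the other gives q_W = 142.9677 and q_L = 934/31.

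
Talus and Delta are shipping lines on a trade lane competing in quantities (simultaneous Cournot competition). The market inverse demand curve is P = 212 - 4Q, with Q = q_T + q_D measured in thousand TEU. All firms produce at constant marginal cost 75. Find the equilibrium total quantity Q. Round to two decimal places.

22.83

Each firm earns π_i = (212 - 4Q)q_i - 75q_i.
Setting ∂π_i/∂q_i = 0 with rivals' quantities fixed: 137 - 8q_i - 4q_j = 0.
With identical firms every q_j equals q_i, so q_j = q_i and 137 = 12q_i, giving q_i = 137/12.
Total output Q = 137/12 + 137/12 = 137/6.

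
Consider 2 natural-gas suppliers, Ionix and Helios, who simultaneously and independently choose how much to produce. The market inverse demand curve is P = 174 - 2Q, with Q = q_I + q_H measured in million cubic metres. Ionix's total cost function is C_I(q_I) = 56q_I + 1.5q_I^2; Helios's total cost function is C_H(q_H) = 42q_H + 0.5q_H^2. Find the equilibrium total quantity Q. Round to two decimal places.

32.71

Ionix's profit: π_I = (174 - 2Q)q_I - (56q_I + (3/2)q_I²). Setting ∂π_I/∂q_I = 0: 118 - 7q_I - 2(q_H) = 0.
Helios's profit: π_H = (174 - 2Q)q_H - (42q_H + (1/2)q_H²). Setting ∂π_H/∂q_H = 0: 132 - 5q_H - 2(q_I) = 0.
Best responses: q_I = (118 - 2q_H)/7, q_H = (132 - 2q_I)/5.
Solving the pair: q_I = 326/31, q_H = 688/31.
Total output Q = 326/31 + 688/31 = 1014/31.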